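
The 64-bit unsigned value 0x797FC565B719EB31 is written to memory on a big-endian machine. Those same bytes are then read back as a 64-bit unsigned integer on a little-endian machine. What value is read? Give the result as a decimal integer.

Stored big-endian, the bytes at ascending addresses are 79 7F C5 65 B7 19 EB 31.
Read back as little-endian, the first byte is least significant, giving 0x31EB19B765C57F79.
0x31EB19B765C57F79 = 3596997002862624633.

3596997002862624633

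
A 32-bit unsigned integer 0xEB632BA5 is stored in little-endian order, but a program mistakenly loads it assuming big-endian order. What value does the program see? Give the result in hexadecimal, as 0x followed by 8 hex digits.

0xA52B63EB

Stored little-endian, the bytes at ascending addresses are A5 2B 63 EB.
Read back as big-endian, the last byte is least significant, giving 0xA52B63EB.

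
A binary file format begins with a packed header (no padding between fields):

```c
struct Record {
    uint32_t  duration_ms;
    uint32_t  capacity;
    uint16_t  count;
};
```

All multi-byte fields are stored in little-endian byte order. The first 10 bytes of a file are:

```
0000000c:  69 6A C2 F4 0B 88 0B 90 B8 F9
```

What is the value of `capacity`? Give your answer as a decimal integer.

`capacity` follows `duration_ms` (4 bytes), so it starts at byte offset 4 and occupies 4 bytes.
Bytes at offsets 4..7: 0B 88 0B 90.
Little-endian: lowest address holds the least-significant byte.
Reassemble most-significant byte first: 90 0B 88 0B → 0x900B880B.
0x900B880B = 2416674827.

2416674827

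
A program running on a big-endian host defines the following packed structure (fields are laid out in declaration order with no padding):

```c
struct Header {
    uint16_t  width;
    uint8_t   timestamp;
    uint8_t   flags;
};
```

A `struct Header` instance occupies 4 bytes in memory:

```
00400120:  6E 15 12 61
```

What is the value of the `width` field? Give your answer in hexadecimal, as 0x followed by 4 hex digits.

`width` is the first field, at byte offset 0, occupying 2 bytes.
Bytes at offsets 0..1: 6E 15.
In big-endian order the high byte comes first in memory.
The bytes are already most-significant first: 0x6E15.

0x6E15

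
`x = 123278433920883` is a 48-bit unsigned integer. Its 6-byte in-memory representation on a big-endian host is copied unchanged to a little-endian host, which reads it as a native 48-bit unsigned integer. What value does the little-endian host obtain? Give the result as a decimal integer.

126612481711728

123278433920883 in 48-bit hexadecimal is 0x701EFF432773.
Stored big-endian, the bytes at ascending addresses are 70 1E FF 43 27 73.
Read back as little-endian, the first byte is least significant, giving 0x732743FF1E70.
0x732743FF1E70 = 126612481711728.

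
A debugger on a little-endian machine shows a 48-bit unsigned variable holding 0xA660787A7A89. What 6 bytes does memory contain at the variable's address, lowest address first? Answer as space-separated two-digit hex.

Split into bytes (most-significant first): A6 60 78 7A 7A 89.
Little-endian: lowest address holds the least-significant byte.
So at ascending addresses the bytes are 89 7A 7A 78 60 A6.

89 7A 7A 78 60 A6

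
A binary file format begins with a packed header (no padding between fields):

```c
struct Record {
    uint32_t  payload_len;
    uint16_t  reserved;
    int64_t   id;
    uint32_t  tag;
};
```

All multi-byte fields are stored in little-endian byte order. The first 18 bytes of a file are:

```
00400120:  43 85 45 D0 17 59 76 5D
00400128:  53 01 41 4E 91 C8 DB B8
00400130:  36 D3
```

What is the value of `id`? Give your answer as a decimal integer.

-3994325353398837898

`id` follows `payload_len` (4 B), `reserved` (2 B), so it starts at offset 4 + 2 = 6 and occupies 8 bytes.
Bytes at offsets 6..13: 76 5D 53 01 41 4E 91 C8.
Little-endian stores the least-significant byte at the lowest address.
Reassemble most-significant byte first: C8 91 4E 41 01 53 5D 76 → 0xC8914E4101535D76.
Top bit is set, so as a signed 64-bit value this is 0xC8914E4101535D76 − 2^64 = -3994325353398837898.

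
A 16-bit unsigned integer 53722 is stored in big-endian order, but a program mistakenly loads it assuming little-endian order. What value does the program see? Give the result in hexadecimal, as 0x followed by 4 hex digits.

53722 in 16-bit hexadecimal is 0xD1DA.
Stored big-endian, the bytes at ascending addresses are D1 DA.
Read back as little-endian, the first byte is least significant, giving 0xDAD1.

0xDAD1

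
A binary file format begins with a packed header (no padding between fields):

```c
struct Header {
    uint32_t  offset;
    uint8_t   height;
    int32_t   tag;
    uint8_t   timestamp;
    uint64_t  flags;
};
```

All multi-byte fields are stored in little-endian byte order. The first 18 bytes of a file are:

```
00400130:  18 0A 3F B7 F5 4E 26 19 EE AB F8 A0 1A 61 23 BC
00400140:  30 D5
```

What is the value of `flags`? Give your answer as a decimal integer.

`flags` follows `offset` (4 B), `height` (1 B), `tag` (4 B), `timestamp` (1 B), so it starts at offset 4 + 1 + 4 + 1 = 10 and occupies 8 bytes.
Bytes at offsets 10..17: F8 A0 1A 61 23 BC 30 D5.
Little-endian: lowest address holds the least-significant byte.
Reassemble most-significant byte first: D5 30 BC 23 61 1A A0 F8 → 0xD530BC23611AA0F8.
0xD530BC23611AA0F8 = 15361985189099774200.

15361985189099774200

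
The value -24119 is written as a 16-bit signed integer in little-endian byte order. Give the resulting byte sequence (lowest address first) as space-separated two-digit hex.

Two's complement of -24119 in 16 bits: 24119 = 0x5E37; invert → 0xA1C8; add 1 → 0xA1C9.
Split into bytes (most-significant first): A1 C9.
Little-endian: lowest address holds the least-significant byte.
So at ascending addresses the bytes are C9 A1.

C9 A1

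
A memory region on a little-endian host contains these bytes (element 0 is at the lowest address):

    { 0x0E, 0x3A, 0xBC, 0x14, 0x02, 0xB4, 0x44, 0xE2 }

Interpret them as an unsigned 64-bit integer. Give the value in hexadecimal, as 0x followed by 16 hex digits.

Little-endian stores the least-significant byte at the lowest address.
Reassemble most-significant byte first: E2 44 B4 02 14 BC 3A 0E → 0xE244B40214BC3A0E.

0xE244B40214BC3A0E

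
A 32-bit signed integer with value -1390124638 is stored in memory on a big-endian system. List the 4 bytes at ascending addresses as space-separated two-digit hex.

Two's complement of -1390124638 in 32 bits: 1390124638 = 0x52DB9E5E; invert → 0xAD2461A1; add 1 → 0xAD2461A2.
Split into bytes (most-significant first): AD 24 61 A2.
Big-endian: lowest address holds the most-significant byte.
So the memory order matches the most-significant-first order: AD 24 61 A2.

AD 24 61 A2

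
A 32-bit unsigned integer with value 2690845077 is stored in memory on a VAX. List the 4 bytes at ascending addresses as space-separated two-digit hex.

2690845077 in hexadecimal, padded to 32 bits, is 0xA0630995.
Split into bytes (most-significant first): A0 63 09 95.
Little-endian: lowest address holds the least-significant byte.
So at ascending addresses the bytes are 95 09 63 A0.

95 09 63 A0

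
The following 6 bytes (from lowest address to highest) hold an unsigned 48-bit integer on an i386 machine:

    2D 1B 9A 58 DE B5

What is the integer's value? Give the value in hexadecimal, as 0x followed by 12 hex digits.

0xB5DE589A1B2D

Little-endian: lowest address holds the least-significant byte.
Reassemble most-significant byte first: B5 DE 58 9A 1B 2D → 0xB5DE589A1B2D.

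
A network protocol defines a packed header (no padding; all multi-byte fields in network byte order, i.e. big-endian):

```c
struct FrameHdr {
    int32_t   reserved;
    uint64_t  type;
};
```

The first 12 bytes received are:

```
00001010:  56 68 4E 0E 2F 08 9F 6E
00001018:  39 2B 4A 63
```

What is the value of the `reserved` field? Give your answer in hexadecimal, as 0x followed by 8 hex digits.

`reserved` is the first field, at byte offset 0, occupying 4 bytes.
Bytes at offsets 0..3: 56 68 4E 0E.
Big-endian: lowest address holds the most-significant byte.
The bytes are already most-significant first: 0x56684E0E.

0x56684E0E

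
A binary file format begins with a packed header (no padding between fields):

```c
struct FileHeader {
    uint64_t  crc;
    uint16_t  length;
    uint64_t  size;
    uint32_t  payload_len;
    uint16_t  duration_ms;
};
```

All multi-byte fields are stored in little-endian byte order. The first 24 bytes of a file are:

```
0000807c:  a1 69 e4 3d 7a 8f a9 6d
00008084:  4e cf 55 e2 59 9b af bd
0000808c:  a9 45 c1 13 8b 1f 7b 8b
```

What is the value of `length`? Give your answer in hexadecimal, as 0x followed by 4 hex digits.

`length` follows `crc` (8 bytes), so it starts at byte offset 8 and occupies 2 bytes.
Bytes at offsets 8..9: 4E CF.
In little-endian order the low byte comes first in memory.
Reassemble most-significant byte first: CF 4E → 0xCF4E.

0xCF4E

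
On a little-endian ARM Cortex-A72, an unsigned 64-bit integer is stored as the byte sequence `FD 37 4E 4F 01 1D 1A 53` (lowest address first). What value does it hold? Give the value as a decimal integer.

Little-endian stores the least-significant byte at the lowest address.
Reassemble most-significant byte first: 53 1A 1D 01 4F 4E 37 FD → 0x531A1D014F4E37FD.
0x531A1D014F4E37FD = 5988130546005194749.

5988130546005194749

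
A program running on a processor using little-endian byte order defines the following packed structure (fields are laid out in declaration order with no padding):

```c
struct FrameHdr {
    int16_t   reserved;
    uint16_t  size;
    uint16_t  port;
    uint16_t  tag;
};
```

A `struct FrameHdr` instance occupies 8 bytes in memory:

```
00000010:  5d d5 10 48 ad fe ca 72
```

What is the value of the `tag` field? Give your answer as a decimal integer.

`tag` follows `reserved` (2 B), `size` (2 B), `port` (2 B), so it starts at offset 2 + 2 + 2 = 6 and occupies 2 bytes.
Bytes at offsets 6..7: CA 72.
In little-endian order the low byte comes first in memory.
Reassemble most-significant byte first: 72 CA → 0x72CA.
0x72CA = 29386.

29386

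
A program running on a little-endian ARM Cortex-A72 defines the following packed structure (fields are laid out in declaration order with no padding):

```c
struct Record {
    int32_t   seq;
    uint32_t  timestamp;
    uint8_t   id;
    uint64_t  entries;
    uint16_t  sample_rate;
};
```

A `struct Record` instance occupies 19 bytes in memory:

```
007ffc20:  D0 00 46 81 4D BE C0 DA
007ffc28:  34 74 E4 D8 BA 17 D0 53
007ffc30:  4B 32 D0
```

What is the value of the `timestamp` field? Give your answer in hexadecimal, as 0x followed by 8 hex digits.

`timestamp` follows `seq` (4 bytes), so it starts at byte offset 4 and occupies 4 bytes.
Bytes at offsets 4..7: 4D BE C0 DA.
In little-endian order the low byte comes first in memory.
Reassemble most-significant byte first: DA C0 BE 4D → 0xDAC0BE4D.

0xDAC0BE4D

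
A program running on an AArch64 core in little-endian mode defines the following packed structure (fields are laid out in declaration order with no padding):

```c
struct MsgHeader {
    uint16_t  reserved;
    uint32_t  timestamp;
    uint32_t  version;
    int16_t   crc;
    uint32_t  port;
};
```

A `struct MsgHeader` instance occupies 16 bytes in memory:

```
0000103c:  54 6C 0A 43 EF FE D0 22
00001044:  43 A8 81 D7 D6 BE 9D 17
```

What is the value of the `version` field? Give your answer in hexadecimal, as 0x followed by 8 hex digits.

`version` follows `reserved` (2 B), `timestamp` (4 B), so it starts at offset 2 + 4 = 6 and occupies 4 bytes.
Bytes at offsets 6..9: D0 22 43 A8.
Little-endian: lowest address holds the least-significant byte.
Reassemble most-significant byte first: A8 43 22 D0 → 0xA84322D0.

0xA84322D0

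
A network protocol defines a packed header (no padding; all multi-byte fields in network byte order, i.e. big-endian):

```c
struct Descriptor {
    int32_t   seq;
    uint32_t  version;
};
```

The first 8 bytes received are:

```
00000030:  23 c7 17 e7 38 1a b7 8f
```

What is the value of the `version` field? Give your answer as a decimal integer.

`version` follows `seq` (4 bytes), so it starts at byte offset 4 and occupies 4 bytes.
Bytes at offsets 4..7: 38 1A B7 8F.
Big-endian stores the most-significant byte at the lowest address.
The bytes are already most-significant first: 0x381AB78F.
0x381AB78F = 941275023.

941275023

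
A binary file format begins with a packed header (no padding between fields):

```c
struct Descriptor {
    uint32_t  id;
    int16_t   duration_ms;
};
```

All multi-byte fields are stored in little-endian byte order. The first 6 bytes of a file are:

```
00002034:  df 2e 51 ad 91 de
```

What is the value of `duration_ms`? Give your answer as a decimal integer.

-8559

`duration_ms` follows `id` (4 bytes), so it starts at byte offset 4 and occupies 2 bytes.
Bytes at offsets 4..5: 91 DE.
Little-endian: lowest address holds the least-significant byte.
Reassemble most-significant byte first: DE 91 → 0xDE91.
Top bit is set, so as a signed 16-bit value this is 0xDE91 − 2^16 = -8559.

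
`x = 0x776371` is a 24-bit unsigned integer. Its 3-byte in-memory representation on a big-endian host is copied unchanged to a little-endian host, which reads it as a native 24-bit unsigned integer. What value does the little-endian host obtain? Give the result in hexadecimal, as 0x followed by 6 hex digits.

Stored big-endian, the bytes at ascending addresses are 77 63 71.
Read back as little-endian, the first byte is least significant, giving 0x716377.

0x716377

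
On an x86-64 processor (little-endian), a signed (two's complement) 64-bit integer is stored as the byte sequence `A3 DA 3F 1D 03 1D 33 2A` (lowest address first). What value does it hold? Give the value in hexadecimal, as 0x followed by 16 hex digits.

0x2A331D031D3FDAA3

Little-endian: lowest address holds the least-significant byte.
Reassemble most-significant byte first: 2A 33 1D 03 1D 3F DA A3 → 0x2A331D031D3FDAA3.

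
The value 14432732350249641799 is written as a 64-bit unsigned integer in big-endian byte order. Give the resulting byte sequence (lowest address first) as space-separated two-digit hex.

C8 4B 5D 9A CA EB 27 47

14432732350249641799 in hexadecimal, padded to 64 bits, is 0xC84B5D9ACAEB2747.
Split into bytes (most-significant first): C8 4B 5D 9A CA EB 27 47.
In big-endian order the high byte comes first in memory.
So the memory order matches the most-significant-first order: C8 4B 5D 9A CA EB 27 47.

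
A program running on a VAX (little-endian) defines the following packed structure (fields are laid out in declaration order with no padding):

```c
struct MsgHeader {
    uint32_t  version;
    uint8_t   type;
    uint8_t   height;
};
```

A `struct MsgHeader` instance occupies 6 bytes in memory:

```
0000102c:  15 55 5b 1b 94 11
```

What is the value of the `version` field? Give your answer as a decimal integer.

458970389

`version` is the first field, at byte offset 0, occupying 4 bytes.
Bytes at offsets 0..3: 15 55 5B 1B.
In little-endian order the low byte comes first in memory.
Reassemble most-significant byte first: 1B 5B 55 15 → 0x1B5B5515.
0x1B5B5515 = 458970389.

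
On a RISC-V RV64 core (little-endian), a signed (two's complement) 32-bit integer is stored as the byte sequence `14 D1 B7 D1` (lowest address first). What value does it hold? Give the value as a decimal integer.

-776482540

Little-endian: lowest address holds the least-significant byte.
Reassemble most-significant byte first: D1 B7 D1 14 → 0xD1B7D114.
Top bit is set, so as a signed 32-bit value this is 0xD1B7D114 − 2^32 = -776482540.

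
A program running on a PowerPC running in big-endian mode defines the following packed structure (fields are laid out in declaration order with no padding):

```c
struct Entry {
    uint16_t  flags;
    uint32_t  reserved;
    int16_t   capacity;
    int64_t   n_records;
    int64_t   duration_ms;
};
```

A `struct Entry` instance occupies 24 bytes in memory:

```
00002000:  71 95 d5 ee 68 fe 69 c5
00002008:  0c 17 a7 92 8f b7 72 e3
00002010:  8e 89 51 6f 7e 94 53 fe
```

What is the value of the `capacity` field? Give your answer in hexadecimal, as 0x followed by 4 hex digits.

`capacity` follows `flags` (2 B), `reserved` (4 B), so it starts at offset 2 + 4 = 6 and occupies 2 bytes.
Bytes at offsets 6..7: 69 C5.
In big-endian order the high byte comes first in memory.
The bytes are already most-significant first: 0x69C5.

0x69C5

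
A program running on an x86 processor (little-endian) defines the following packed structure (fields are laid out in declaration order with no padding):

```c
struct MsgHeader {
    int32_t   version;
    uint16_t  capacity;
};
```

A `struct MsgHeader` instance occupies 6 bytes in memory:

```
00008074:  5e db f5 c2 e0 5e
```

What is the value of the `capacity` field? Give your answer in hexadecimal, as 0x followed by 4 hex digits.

`capacity` follows `version` (4 bytes), so it starts at byte offset 4 and occupies 2 bytes.
Bytes at offsets 4..5: E0 5E.
Little-endian stores the least-significant byte at the lowest address.
Reassemble most-significant byte first: 5E E0 → 0x5EE0.

0x5EE0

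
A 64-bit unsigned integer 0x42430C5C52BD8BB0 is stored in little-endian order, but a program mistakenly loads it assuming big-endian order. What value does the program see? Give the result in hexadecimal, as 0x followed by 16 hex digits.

0xB08BBD525C0C4342

Stored little-endian, the bytes at ascending addresses are B0 8B BD 52 5C 0C 43 42.
Read back as big-endian, the last byte is least significant, giving 0xB08BBD525C0C4342.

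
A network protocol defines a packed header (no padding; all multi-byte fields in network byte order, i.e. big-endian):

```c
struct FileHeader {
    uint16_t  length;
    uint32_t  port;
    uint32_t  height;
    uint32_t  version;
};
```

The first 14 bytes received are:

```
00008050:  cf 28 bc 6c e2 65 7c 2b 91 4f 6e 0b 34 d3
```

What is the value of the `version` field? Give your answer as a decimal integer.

`version` follows `length` (2 B), `port` (4 B), `height` (4 B), so it starts at offset 2 + 4 + 4 = 10 and occupies 4 bytes.
Bytes at offsets 10..13: 6E 0B 34 D3.
Big-endian stores the most-significant byte at the lowest address.
The bytes are already most-significant first: 0x6E0B34D3.
0x6E0B34D3 = 1846228179.

1846228179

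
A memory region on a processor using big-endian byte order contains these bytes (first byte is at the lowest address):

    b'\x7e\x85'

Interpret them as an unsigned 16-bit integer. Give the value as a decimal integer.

32389

Big-endian: lowest address holds the most-significant byte.
The bytes are already most-significant first: 0x7E85.
0x7E85 = 32389.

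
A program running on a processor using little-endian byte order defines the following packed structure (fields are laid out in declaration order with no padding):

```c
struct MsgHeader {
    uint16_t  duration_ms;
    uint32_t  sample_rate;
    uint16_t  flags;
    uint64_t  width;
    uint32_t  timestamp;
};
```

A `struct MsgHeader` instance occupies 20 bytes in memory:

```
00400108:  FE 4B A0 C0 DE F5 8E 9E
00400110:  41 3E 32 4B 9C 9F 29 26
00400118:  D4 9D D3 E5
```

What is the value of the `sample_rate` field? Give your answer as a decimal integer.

4125016224

`sample_rate` follows `duration_ms` (2 bytes), so it starts at byte offset 2 and occupies 4 bytes.
Bytes at offsets 2..5: A0 C0 DE F5.
Little-endian: lowest address holds the least-significant byte.
Reassemble most-significant byte first: F5 DE C0 A0 → 0xF5DEC0A0.
0xF5DEC0A0 = 4125016224.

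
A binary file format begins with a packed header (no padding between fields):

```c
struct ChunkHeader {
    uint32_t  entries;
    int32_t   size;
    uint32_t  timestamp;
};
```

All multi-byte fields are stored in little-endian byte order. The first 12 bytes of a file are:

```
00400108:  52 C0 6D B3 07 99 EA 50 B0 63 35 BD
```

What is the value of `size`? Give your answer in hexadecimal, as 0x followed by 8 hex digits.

0x50EA9907

`size` follows `entries` (4 bytes), so it starts at byte offset 4 and occupies 4 bytes.
Bytes at offsets 4..7: 07 99 EA 50.
Little-endian: lowest address holds the least-significant byte.
Reassemble most-significant byte first: 50 EA 99 07 → 0x50EA9907.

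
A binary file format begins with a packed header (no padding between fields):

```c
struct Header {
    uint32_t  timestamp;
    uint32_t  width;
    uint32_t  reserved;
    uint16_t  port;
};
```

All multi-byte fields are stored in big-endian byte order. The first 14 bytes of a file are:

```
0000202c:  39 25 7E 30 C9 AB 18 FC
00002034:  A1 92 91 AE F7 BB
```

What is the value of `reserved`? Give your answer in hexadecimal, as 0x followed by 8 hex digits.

0xA19291AE

`reserved` follows `timestamp` (4 B), `width` (4 B), so it starts at offset 4 + 4 = 8 and occupies 4 bytes.
Bytes at offsets 8..11: A1 92 91 AE.
Big-endian stores the most-significant byte at the lowest address.
The bytes are already most-significant first: 0xA19291AE.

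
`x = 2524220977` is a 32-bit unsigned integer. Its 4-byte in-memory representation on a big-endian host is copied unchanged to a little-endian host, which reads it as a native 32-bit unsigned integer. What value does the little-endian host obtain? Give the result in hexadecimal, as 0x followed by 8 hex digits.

2524220977 in 32-bit hexadecimal is 0x96748E31.
Stored big-endian, the bytes at ascending addresses are 96 74 8E 31.
Read back as little-endian, the first byte is least significant, giving 0x318E7496.

0x318E7496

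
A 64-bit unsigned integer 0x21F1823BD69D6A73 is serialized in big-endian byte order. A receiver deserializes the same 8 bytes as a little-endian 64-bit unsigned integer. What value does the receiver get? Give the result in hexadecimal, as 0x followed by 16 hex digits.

Stored big-endian, the bytes at ascending addresses are 21 F1 82 3B D6 9D 6A 73.
Read back as little-endian, the first byte is least significant, giving 0x736A9DD63B82F121.

0x736A9DD63B82F121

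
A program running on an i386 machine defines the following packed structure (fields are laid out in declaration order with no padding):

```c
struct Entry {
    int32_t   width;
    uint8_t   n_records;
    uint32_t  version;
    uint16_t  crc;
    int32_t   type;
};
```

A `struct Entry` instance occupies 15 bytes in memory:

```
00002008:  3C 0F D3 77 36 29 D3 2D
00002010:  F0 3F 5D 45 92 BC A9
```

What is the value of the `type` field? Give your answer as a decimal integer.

`type` follows `width` (4 B), `n_records` (1 B), `version` (4 B), `crc` (2 B), so it starts at offset 4 + 1 + 4 + 2 = 11 and occupies 4 bytes.
Bytes at offsets 11..14: 45 92 BC A9.
Little-endian stores the least-significant byte at the lowest address.
Reassemble most-significant byte first: A9 BC 92 45 → 0xA9BC9245.
Top bit is set, so as a signed 32-bit value this is 0xA9BC9245 − 2^32 = -1447259579.

-1447259579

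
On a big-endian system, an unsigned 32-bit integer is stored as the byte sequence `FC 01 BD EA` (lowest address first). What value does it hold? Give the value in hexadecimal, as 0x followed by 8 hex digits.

Big-endian: lowest address holds the most-significant byte.
The bytes are already most-significant first: 0xFC01BDEA.

0xFC01BDEA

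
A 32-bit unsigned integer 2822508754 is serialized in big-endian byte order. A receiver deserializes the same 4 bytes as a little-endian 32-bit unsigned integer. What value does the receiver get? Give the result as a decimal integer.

3524279464

2822508754 in 32-bit hexadecimal is 0xA83C10D2.
Stored big-endian, the bytes at ascending addresses are A8 3C 10 D2.
Read back as little-endian, the first byte is least significant, giving 0xD2103CA8.
0xD2103CA8 = 3524279464.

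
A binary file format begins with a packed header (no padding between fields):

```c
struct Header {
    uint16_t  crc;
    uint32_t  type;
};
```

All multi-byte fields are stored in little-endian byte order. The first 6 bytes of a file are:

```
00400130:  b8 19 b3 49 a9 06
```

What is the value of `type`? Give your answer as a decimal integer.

`type` follows `crc` (2 bytes), so it starts at byte offset 2 and occupies 4 bytes.
Bytes at offsets 2..5: B3 49 A9 06.
Little-endian stores the least-significant byte at the lowest address.
Reassemble most-significant byte first: 06 A9 49 B3 → 0x06A949B3.
0x06A949B3 = 111757747.

111757747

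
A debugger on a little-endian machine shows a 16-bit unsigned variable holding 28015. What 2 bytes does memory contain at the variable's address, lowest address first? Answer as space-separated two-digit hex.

28015 in hexadecimal, padded to 16 bits, is 0x6D6F.
Split into bytes (most-significant first): 6D 6F.
Little-endian: lowest address holds the least-significant byte.
So at ascending addresses the bytes are 6F 6D.

6F 6D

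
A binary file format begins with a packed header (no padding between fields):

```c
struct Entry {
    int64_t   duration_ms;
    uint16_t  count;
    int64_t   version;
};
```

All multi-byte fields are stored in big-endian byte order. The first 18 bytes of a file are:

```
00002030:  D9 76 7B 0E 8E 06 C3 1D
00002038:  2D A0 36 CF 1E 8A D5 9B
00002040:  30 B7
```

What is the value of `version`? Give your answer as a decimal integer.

`version` follows `duration_ms` (8 B), `count` (2 B), so it starts at offset 8 + 2 = 10 and occupies 8 bytes.
Bytes at offsets 10..17: 36 CF 1E 8A D5 9B 30 B7.
Big-endian: lowest address holds the most-significant byte.
The bytes are already most-significant first: 0x36CF1E8AD59B30B7.
0x36CF1E8AD59B30B7 = 3949408979865252023.

3949408979865252023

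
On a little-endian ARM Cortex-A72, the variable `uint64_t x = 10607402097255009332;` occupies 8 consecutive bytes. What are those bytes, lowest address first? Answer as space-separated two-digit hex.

34 4C 9E CC 01 10 35 93

10607402097255009332 in hexadecimal, padded to 64 bits, is 0x93351001CC9E4C34.
Split into bytes (most-significant first): 93 35 10 01 CC 9E 4C 34.
Little-endian: lowest address holds the least-significant byte.
So at ascending addresses the bytes are 34 4C 9E CC 01 10 35 93.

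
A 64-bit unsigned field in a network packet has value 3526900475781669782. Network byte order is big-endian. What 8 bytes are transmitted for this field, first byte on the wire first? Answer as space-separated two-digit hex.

3526900475781669782 in hexadecimal, padded to 64 bits, is 0x30F2114BE11F6396.
Split into bytes (most-significant first): 30 F2 11 4B E1 1F 63 96.
Big-endian: lowest address holds the most-significant byte.
So the memory order matches the most-significant-first order: 30 F2 11 4B E1 1F 63 96.

30 F2 11 4B E1 1F 63 96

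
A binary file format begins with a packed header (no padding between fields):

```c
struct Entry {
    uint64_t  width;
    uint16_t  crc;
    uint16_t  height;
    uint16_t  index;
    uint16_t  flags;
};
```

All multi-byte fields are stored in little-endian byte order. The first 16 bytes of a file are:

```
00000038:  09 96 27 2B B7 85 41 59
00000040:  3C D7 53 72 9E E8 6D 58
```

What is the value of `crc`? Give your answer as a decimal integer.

55100

`crc` follows `width` (8 bytes), so it starts at byte offset 8 and occupies 2 bytes.
Bytes at offsets 8..9: 3C D7.
Little-endian: lowest address holds the least-significant byte.
Reassemble most-significant byte first: D7 3C → 0xD73C.
0xD73C = 55100.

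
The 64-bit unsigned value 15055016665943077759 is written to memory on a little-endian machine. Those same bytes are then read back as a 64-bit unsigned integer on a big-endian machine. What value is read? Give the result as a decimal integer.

15055016665943077759 in 64-bit hexadecimal is 0xD0EE29E48D1F737F.
Stored little-endian, the bytes at ascending addresses are 7F 73 1F 8D E4 29 EE D0.
Read back as big-endian, the last byte is least significant, giving 0x7F731F8DE429EED0.
0x7F731F8DE429EED0 = 9183718759417376464.

9183718759417376464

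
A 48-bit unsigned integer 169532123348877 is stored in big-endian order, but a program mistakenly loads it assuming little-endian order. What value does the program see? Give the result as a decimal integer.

155580849533082

169532123348877 in 48-bit hexadecimal is 0x9A3045FD7F8D.
Stored big-endian, the bytes at ascending addresses are 9A 30 45 FD 7F 8D.
Read back as little-endian, the first byte is least significant, giving 0x8D7FFD45309A.
0x8D7FFD45309A = 155580849533082.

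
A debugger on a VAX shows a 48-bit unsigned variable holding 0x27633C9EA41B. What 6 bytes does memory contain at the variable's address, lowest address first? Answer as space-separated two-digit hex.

1B A4 9E 3C 63 27

Split into bytes (most-significant first): 27 63 3C 9E A4 1B.
Little-endian stores the least-significant byte at the lowest address.
So at ascending addresses the bytes are 1B A4 9E 3C 63 27.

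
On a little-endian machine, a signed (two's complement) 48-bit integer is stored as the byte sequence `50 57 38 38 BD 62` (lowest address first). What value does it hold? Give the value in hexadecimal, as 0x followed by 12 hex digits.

0x62BD38385750

In little-endian order the low byte comes first in memory.
Reassemble most-significant byte first: 62 BD 38 38 57 50 → 0x62BD38385750.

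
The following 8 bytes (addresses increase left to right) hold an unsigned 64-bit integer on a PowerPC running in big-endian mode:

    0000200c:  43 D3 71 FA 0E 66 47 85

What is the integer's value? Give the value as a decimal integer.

Big-endian stores the most-significant byte at the lowest address.
The bytes are already most-significant first: 0x43D371FA0E664785.
0x43D371FA0E664785 = 4887375339424466821.

4887375339424466821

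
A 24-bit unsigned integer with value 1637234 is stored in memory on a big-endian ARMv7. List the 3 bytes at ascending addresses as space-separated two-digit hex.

1637234 in hexadecimal, padded to 24 bits, is 0x18FB72.
Split into bytes (most-significant first): 18 FB 72.
Big-endian stores the most-significant byte at the lowest address.
So the memory order matches the most-significant-first order: 18 FB 72.

18 FB 72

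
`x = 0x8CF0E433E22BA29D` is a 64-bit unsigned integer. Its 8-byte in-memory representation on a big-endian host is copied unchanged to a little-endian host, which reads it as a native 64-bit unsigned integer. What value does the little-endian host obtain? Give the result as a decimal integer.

11358689460715057292

Stored big-endian, the bytes at ascending addresses are 8C F0 E4 33 E2 2B A2 9D.
Read back as little-endian, the first byte is least significant, giving 0x9DA22BE233E4F08C.
0x9DA22BE233E4F08C = 11358689460715057292.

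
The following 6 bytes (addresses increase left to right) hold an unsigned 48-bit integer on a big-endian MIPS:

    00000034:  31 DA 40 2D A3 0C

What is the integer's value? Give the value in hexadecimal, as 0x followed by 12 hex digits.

0x31DA402DA30C

In big-endian order the high byte comes first in memory.
The bytes are already most-significant first: 0x31DA402DA30C.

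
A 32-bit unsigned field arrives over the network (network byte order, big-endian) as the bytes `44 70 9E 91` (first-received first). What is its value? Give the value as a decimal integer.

1148231313

Big-endian: lowest address holds the most-significant byte.
The bytes are already most-significant first: 0x44709E91.
0x44709E91 = 1148231313.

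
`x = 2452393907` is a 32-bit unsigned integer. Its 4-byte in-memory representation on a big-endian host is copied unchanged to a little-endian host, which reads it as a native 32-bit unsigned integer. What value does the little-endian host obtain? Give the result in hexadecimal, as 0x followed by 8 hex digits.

0xB38F2C92

2452393907 in 32-bit hexadecimal is 0x922C8FB3.
Stored big-endian, the bytes at ascending addresses are 92 2C 8F B3.
Read back as little-endian, the first byte is least significant, giving 0xB38F2C92.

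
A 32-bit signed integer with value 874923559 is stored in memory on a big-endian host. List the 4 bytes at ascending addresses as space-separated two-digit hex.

34 26 46 27

874923559 in hexadecimal, padded to 32 bits, is 0x34264627.
Split into bytes (most-significant first): 34 26 46 27.
In big-endian order the high byte comes first in memory.
So the memory order matches the most-significant-first order: 34 26 46 27.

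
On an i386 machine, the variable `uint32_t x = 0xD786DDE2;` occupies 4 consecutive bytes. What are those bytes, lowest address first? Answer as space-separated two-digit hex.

E2 DD 86 D7

Split into bytes (most-significant first): D7 86 DD E2.
Little-endian: lowest address holds the least-significant byte.
So at ascending addresses the bytes are E2 DD 86 D7.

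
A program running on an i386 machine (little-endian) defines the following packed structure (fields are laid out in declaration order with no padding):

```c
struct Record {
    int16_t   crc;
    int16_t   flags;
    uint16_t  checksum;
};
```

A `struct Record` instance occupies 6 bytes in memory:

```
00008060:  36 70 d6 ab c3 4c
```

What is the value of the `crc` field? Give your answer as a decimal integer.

`crc` is the first field, at byte offset 0, occupying 2 bytes.
Bytes at offsets 0..1: 36 70.
In little-endian order the low byte comes first in memory.
Reassemble most-significant byte first: 70 36 → 0x7036.
0x7036 = 28726.

28726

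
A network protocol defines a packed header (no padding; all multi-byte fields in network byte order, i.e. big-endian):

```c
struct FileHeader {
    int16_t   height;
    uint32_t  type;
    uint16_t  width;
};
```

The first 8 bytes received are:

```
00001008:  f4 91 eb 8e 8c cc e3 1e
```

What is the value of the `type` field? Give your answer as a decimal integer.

3951987916

`type` follows `height` (2 bytes), so it starts at byte offset 2 and occupies 4 bytes.
Bytes at offsets 2..5: EB 8E 8C CC.
In big-endian order the high byte comes first in memory.
The bytes are already most-significant first: 0xEB8E8CCC.
0xEB8E8CCC = 3951987916.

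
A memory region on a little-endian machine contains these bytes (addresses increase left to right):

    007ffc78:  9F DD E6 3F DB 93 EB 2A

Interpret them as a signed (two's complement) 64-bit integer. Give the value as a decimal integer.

3092728138999192991

Little-endian: lowest address holds the least-significant byte.
Reassemble most-significant byte first: 2A EB 93 DB 3F E6 DD 9F → 0x2AEB93DB3FE6DD9F.
0x2AEB93DB3FE6DD9F = 3092728138999192991.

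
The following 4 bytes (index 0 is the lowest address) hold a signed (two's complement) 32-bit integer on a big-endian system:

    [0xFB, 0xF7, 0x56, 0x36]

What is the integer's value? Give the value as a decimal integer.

Big-endian: lowest address holds the most-significant byte.
The bytes are already most-significant first: 0xFBF75636.
Top bit is set, so as a signed 32-bit value this is 0xFBF75636 − 2^32 = -67676618.

-67676618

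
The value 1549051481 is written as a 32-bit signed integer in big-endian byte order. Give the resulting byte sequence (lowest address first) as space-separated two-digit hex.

5C 54 A6 59

1549051481 in hexadecimal, padded to 32 bits, is 0x5C54A659.
Split into bytes (most-significant first): 5C 54 A6 59.
Big-endian stores the most-significant byte at the lowest address.
So the memory order matches the most-significant-first order: 5C 54 A6 59.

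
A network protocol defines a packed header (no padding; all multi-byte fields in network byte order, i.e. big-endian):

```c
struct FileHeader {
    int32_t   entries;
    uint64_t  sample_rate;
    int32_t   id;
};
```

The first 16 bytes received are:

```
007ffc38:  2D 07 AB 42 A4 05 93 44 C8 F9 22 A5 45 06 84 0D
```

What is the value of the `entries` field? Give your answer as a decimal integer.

`entries` is the first field, at byte offset 0, occupying 4 bytes.
Bytes at offsets 0..3: 2D 07 AB 42.
Big-endian stores the most-significant byte at the lowest address.
The bytes are already most-significant first: 0x2D07AB42.
0x2D07AB42 = 755477314.

755477314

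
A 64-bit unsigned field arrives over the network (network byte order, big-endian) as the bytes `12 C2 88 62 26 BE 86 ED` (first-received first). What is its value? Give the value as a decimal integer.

1351792793302763245

Big-endian stores the most-significant byte at the lowest address.
The bytes are already most-significant first: 0x12C2886226BE86ED.
0x12C2886226BE86ED = 1351792793302763245.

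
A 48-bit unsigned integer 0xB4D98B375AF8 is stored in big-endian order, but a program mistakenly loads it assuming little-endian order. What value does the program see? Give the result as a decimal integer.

273066362657204

Stored big-endian, the bytes at ascending addresses are B4 D9 8B 37 5A F8.
Read back as little-endian, the first byte is least significant, giving 0xF85A378BD9B4.
0xF85A378BD9B4 = 273066362657204.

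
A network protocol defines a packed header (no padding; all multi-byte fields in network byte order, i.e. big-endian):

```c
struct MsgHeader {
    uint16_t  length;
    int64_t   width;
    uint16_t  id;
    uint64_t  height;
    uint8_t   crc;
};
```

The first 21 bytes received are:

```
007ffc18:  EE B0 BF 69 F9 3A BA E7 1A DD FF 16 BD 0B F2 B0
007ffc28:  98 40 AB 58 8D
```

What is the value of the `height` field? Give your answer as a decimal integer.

`height` follows `length` (2 B), `width` (8 B), `id` (2 B), so it starts at offset 2 + 8 + 2 = 12 and occupies 8 bytes.
Bytes at offsets 12..19: BD 0B F2 B0 98 40 AB 58.
Big-endian: lowest address holds the most-significant byte.
The bytes are already most-significant first: 0xBD0BF2B09840AB58.
0xBD0BF2B09840AB58 = 13622248338194738008.

13622248338194738008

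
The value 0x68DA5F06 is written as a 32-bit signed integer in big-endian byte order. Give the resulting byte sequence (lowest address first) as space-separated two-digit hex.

68 DA 5F 06

Split into bytes (most-significant first): 68 DA 5F 06.
Big-endian stores the most-significant byte at the lowest address.
So the memory order matches the most-significant-first order: 68 DA 5F 06.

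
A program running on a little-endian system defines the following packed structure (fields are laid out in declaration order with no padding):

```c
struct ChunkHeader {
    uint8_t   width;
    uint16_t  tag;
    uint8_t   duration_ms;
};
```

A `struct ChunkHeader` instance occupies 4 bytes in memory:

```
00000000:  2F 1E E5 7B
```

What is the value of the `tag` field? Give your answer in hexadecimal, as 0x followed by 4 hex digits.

`tag` follows `width` (1 byte), so it starts at byte offset 1 and occupies 2 bytes.
Bytes at offsets 1..2: 1E E5.
In little-endian order the low byte comes first in memory.
Reassemble most-significant byte first: E5 1E → 0xE51E.

0xE51E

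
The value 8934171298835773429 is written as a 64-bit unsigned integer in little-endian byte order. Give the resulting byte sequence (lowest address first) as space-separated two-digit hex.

8934171298835773429 in hexadecimal, padded to 64 bits, is 0x7BFC8D760598B7F5.
Split into bytes (most-significant first): 7B FC 8D 76 05 98 B7 F5.
Little-endian: lowest address holds the least-significant byte.
So at ascending addresses the bytes are F5 B7 98 05 76 8D FC 7B.

F5 B7 98 05 76 8D FC 7B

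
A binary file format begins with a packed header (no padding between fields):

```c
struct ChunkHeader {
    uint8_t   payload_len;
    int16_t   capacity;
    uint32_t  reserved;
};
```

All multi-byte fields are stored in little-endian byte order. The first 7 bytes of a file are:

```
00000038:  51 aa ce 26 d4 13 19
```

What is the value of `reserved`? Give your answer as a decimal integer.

`reserved` follows `payload_len` (1 B), `capacity` (2 B), so it starts at offset 1 + 2 = 3 and occupies 4 bytes.
Bytes at offsets 3..6: 26 D4 13 19.
In little-endian order the low byte comes first in memory.
Reassemble most-significant byte first: 19 13 D4 26 → 0x1913D426.
0x1913D426 = 420729894.

420729894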